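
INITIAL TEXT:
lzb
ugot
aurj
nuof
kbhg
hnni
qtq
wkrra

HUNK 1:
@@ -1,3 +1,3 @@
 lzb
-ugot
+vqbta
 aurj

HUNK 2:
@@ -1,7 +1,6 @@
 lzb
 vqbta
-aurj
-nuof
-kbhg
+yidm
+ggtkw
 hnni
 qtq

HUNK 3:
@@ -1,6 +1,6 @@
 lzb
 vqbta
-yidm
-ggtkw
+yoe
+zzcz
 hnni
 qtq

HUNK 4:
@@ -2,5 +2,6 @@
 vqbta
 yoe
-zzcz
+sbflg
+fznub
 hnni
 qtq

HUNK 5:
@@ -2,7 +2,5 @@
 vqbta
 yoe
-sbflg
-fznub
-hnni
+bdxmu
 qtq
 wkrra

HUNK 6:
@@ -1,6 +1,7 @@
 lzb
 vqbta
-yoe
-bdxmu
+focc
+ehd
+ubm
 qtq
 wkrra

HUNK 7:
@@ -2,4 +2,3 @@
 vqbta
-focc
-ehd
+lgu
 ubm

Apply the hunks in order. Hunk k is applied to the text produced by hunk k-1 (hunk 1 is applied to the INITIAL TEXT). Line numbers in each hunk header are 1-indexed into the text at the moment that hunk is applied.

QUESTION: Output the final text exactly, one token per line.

Hunk 1: at line 1 remove [ugot] add [vqbta] -> 8 lines: lzb vqbta aurj nuof kbhg hnni qtq wkrra
Hunk 2: at line 1 remove [aurj,nuof,kbhg] add [yidm,ggtkw] -> 7 lines: lzb vqbta yidm ggtkw hnni qtq wkrra
Hunk 3: at line 1 remove [yidm,ggtkw] add [yoe,zzcz] -> 7 lines: lzb vqbta yoe zzcz hnni qtq wkrra
Hunk 4: at line 2 remove [zzcz] add [sbflg,fznub] -> 8 lines: lzb vqbta yoe sbflg fznub hnni qtq wkrra
Hunk 5: at line 2 remove [sbflg,fznub,hnni] add [bdxmu] -> 6 lines: lzb vqbta yoe bdxmu qtq wkrra
Hunk 6: at line 1 remove [yoe,bdxmu] add [focc,ehd,ubm] -> 7 lines: lzb vqbta focc ehd ubm qtq wkrra
Hunk 7: at line 2 remove [focc,ehd] add [lgu] -> 6 lines: lzb vqbta lgu ubm qtq wkrra

Answer: lzb
vqbta
lgu
ubm
qtq
wkrra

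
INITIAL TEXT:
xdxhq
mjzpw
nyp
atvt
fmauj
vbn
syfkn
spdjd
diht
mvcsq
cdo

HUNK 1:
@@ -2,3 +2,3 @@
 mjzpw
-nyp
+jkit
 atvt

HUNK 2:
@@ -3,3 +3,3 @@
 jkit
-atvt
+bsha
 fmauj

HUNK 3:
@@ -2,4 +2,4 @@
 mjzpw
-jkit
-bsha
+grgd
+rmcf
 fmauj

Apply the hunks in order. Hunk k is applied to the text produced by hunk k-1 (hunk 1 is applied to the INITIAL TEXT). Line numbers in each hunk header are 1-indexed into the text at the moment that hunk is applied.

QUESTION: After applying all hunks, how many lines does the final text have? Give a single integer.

Hunk 1: at line 2 remove [nyp] add [jkit] -> 11 lines: xdxhq mjzpw jkit atvt fmauj vbn syfkn spdjd diht mvcsq cdo
Hunk 2: at line 3 remove [atvt] add [bsha] -> 11 lines: xdxhq mjzpw jkit bsha fmauj vbn syfkn spdjd diht mvcsq cdo
Hunk 3: at line 2 remove [jkit,bsha] add [grgd,rmcf] -> 11 lines: xdxhq mjzpw grgd rmcf fmauj vbn syfkn spdjd diht mvcsq cdo
Final line count: 11

Answer: 11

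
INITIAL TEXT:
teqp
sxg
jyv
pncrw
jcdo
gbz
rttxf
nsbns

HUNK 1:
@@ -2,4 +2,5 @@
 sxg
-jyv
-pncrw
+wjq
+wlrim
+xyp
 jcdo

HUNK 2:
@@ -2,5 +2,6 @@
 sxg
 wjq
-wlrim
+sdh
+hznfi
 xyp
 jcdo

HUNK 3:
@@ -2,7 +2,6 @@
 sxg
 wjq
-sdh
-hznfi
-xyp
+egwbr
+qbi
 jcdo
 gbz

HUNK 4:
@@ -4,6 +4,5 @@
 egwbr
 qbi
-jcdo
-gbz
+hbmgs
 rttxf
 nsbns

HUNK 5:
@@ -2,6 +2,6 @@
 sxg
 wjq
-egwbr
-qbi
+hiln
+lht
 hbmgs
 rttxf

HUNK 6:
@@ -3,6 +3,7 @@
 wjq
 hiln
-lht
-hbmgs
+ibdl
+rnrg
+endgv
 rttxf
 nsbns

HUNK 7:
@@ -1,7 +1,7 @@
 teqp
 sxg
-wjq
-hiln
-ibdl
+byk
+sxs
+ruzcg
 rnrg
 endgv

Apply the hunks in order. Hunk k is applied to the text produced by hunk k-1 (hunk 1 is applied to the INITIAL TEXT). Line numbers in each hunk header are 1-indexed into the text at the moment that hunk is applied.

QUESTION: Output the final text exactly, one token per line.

Answer: teqp
sxg
byk
sxs
ruzcg
rnrg
endgv
rttxf
nsbns

Derivation:
Hunk 1: at line 2 remove [jyv,pncrw] add [wjq,wlrim,xyp] -> 9 lines: teqp sxg wjq wlrim xyp jcdo gbz rttxf nsbns
Hunk 2: at line 2 remove [wlrim] add [sdh,hznfi] -> 10 lines: teqp sxg wjq sdh hznfi xyp jcdo gbz rttxf nsbns
Hunk 3: at line 2 remove [sdh,hznfi,xyp] add [egwbr,qbi] -> 9 lines: teqp sxg wjq egwbr qbi jcdo gbz rttxf nsbns
Hunk 4: at line 4 remove [jcdo,gbz] add [hbmgs] -> 8 lines: teqp sxg wjq egwbr qbi hbmgs rttxf nsbns
Hunk 5: at line 2 remove [egwbr,qbi] add [hiln,lht] -> 8 lines: teqp sxg wjq hiln lht hbmgs rttxf nsbns
Hunk 6: at line 3 remove [lht,hbmgs] add [ibdl,rnrg,endgv] -> 9 lines: teqp sxg wjq hiln ibdl rnrg endgv rttxf nsbns
Hunk 7: at line 1 remove [wjq,hiln,ibdl] add [byk,sxs,ruzcg] -> 9 lines: teqp sxg byk sxs ruzcg rnrg endgv rttxf nsbns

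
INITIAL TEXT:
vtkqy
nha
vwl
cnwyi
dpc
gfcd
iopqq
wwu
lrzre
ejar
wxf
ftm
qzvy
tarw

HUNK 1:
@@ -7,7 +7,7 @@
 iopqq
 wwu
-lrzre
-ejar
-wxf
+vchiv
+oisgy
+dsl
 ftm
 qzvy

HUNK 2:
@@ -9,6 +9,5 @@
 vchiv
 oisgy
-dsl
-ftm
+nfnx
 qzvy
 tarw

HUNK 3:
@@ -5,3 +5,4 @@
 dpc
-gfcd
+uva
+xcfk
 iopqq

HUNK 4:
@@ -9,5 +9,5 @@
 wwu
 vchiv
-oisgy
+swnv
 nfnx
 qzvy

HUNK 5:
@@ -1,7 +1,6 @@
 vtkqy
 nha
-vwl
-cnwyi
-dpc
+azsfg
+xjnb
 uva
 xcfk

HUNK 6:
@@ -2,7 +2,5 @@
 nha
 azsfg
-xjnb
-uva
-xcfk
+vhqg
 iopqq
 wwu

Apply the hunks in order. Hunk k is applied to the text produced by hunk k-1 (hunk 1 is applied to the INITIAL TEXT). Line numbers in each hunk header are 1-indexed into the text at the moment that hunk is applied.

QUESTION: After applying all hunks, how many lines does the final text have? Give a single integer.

Answer: 11

Derivation:
Hunk 1: at line 7 remove [lrzre,ejar,wxf] add [vchiv,oisgy,dsl] -> 14 lines: vtkqy nha vwl cnwyi dpc gfcd iopqq wwu vchiv oisgy dsl ftm qzvy tarw
Hunk 2: at line 9 remove [dsl,ftm] add [nfnx] -> 13 lines: vtkqy nha vwl cnwyi dpc gfcd iopqq wwu vchiv oisgy nfnx qzvy tarw
Hunk 3: at line 5 remove [gfcd] add [uva,xcfk] -> 14 lines: vtkqy nha vwl cnwyi dpc uva xcfk iopqq wwu vchiv oisgy nfnx qzvy tarw
Hunk 4: at line 9 remove [oisgy] add [swnv] -> 14 lines: vtkqy nha vwl cnwyi dpc uva xcfk iopqq wwu vchiv swnv nfnx qzvy tarw
Hunk 5: at line 1 remove [vwl,cnwyi,dpc] add [azsfg,xjnb] -> 13 lines: vtkqy nha azsfg xjnb uva xcfk iopqq wwu vchiv swnv nfnx qzvy tarw
Hunk 6: at line 2 remove [xjnb,uva,xcfk] add [vhqg] -> 11 lines: vtkqy nha azsfg vhqg iopqq wwu vchiv swnv nfnx qzvy tarw
Final line count: 11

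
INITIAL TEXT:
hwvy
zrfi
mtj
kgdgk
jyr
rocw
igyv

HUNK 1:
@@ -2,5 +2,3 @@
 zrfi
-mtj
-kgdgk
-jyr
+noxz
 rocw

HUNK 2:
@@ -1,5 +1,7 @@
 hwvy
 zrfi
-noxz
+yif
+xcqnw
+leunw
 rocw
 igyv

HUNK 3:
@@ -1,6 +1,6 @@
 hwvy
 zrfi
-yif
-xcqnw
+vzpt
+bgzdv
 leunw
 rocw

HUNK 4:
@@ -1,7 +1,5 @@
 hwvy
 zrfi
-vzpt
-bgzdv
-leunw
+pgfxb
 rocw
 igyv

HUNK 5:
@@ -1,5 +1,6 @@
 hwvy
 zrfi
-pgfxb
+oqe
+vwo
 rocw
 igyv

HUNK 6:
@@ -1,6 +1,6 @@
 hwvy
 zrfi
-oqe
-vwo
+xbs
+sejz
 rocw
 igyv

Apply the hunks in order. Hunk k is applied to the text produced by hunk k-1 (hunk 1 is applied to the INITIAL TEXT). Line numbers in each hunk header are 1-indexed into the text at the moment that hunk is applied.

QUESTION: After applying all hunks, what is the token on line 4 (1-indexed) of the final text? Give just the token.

Hunk 1: at line 2 remove [mtj,kgdgk,jyr] add [noxz] -> 5 lines: hwvy zrfi noxz rocw igyv
Hunk 2: at line 1 remove [noxz] add [yif,xcqnw,leunw] -> 7 lines: hwvy zrfi yif xcqnw leunw rocw igyv
Hunk 3: at line 1 remove [yif,xcqnw] add [vzpt,bgzdv] -> 7 lines: hwvy zrfi vzpt bgzdv leunw rocw igyv
Hunk 4: at line 1 remove [vzpt,bgzdv,leunw] add [pgfxb] -> 5 lines: hwvy zrfi pgfxb rocw igyv
Hunk 5: at line 1 remove [pgfxb] add [oqe,vwo] -> 6 lines: hwvy zrfi oqe vwo rocw igyv
Hunk 6: at line 1 remove [oqe,vwo] add [xbs,sejz] -> 6 lines: hwvy zrfi xbs sejz rocw igyv
Final line 4: sejz

Answer: sejz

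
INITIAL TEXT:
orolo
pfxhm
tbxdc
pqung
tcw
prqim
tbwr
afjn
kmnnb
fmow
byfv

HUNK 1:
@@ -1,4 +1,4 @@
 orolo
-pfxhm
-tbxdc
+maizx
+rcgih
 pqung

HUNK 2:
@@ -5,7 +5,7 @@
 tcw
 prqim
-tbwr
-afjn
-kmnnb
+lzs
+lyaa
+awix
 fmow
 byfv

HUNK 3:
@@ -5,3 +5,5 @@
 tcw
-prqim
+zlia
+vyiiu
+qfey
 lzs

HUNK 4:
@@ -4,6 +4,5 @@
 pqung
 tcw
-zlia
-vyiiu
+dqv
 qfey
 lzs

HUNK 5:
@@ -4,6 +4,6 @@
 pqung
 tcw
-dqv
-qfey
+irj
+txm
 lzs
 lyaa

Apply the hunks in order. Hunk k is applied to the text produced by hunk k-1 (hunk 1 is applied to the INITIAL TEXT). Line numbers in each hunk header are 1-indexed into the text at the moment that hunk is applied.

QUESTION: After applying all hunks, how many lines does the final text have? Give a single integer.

Answer: 12

Derivation:
Hunk 1: at line 1 remove [pfxhm,tbxdc] add [maizx,rcgih] -> 11 lines: orolo maizx rcgih pqung tcw prqim tbwr afjn kmnnb fmow byfv
Hunk 2: at line 5 remove [tbwr,afjn,kmnnb] add [lzs,lyaa,awix] -> 11 lines: orolo maizx rcgih pqung tcw prqim lzs lyaa awix fmow byfv
Hunk 3: at line 5 remove [prqim] add [zlia,vyiiu,qfey] -> 13 lines: orolo maizx rcgih pqung tcw zlia vyiiu qfey lzs lyaa awix fmow byfv
Hunk 4: at line 4 remove [zlia,vyiiu] add [dqv] -> 12 lines: orolo maizx rcgih pqung tcw dqv qfey lzs lyaa awix fmow byfv
Hunk 5: at line 4 remove [dqv,qfey] add [irj,txm] -> 12 lines: orolo maizx rcgih pqung tcw irj txm lzs lyaa awix fmow byfv
Final line count: 12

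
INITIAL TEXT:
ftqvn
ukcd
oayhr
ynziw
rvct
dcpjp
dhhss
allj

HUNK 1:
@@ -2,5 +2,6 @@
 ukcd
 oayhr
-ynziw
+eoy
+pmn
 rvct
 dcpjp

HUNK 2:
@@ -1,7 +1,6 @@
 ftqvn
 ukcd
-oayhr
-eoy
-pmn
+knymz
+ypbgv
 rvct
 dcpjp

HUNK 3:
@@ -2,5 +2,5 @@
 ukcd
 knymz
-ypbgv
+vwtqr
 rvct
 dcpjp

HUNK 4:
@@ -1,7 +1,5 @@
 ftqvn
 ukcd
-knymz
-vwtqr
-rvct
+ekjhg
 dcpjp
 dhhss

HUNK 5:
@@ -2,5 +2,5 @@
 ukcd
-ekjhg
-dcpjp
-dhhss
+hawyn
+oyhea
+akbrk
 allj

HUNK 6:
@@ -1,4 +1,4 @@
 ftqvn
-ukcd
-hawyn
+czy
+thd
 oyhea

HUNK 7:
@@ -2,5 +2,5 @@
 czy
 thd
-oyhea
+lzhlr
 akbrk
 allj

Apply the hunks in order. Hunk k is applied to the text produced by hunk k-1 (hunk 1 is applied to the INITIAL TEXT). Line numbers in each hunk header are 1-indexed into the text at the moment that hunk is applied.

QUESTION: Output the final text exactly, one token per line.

Hunk 1: at line 2 remove [ynziw] add [eoy,pmn] -> 9 lines: ftqvn ukcd oayhr eoy pmn rvct dcpjp dhhss allj
Hunk 2: at line 1 remove [oayhr,eoy,pmn] add [knymz,ypbgv] -> 8 lines: ftqvn ukcd knymz ypbgv rvct dcpjp dhhss allj
Hunk 3: at line 2 remove [ypbgv] add [vwtqr] -> 8 lines: ftqvn ukcd knymz vwtqr rvct dcpjp dhhss allj
Hunk 4: at line 1 remove [knymz,vwtqr,rvct] add [ekjhg] -> 6 lines: ftqvn ukcd ekjhg dcpjp dhhss allj
Hunk 5: at line 2 remove [ekjhg,dcpjp,dhhss] add [hawyn,oyhea,akbrk] -> 6 lines: ftqvn ukcd hawyn oyhea akbrk allj
Hunk 6: at line 1 remove [ukcd,hawyn] add [czy,thd] -> 6 lines: ftqvn czy thd oyhea akbrk allj
Hunk 7: at line 2 remove [oyhea] add [lzhlr] -> 6 lines: ftqvn czy thd lzhlr akbrk allj

Answer: ftqvn
czy
thd
lzhlr
akbrk
allj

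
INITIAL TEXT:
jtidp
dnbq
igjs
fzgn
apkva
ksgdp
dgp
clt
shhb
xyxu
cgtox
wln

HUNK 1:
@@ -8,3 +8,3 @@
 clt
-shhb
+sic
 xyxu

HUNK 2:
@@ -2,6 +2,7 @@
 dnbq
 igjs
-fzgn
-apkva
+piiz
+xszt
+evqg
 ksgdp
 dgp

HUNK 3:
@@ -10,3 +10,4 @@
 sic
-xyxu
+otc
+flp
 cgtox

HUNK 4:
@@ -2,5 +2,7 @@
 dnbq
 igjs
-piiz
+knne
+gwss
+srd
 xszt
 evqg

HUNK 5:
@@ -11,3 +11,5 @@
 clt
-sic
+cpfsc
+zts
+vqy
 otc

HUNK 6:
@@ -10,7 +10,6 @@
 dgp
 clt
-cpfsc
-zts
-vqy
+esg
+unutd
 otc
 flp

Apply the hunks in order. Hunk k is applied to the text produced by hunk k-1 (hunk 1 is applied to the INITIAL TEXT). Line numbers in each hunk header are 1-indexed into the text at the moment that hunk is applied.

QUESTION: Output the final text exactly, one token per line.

Hunk 1: at line 8 remove [shhb] add [sic] -> 12 lines: jtidp dnbq igjs fzgn apkva ksgdp dgp clt sic xyxu cgtox wln
Hunk 2: at line 2 remove [fzgn,apkva] add [piiz,xszt,evqg] -> 13 lines: jtidp dnbq igjs piiz xszt evqg ksgdp dgp clt sic xyxu cgtox wln
Hunk 3: at line 10 remove [xyxu] add [otc,flp] -> 14 lines: jtidp dnbq igjs piiz xszt evqg ksgdp dgp clt sic otc flp cgtox wln
Hunk 4: at line 2 remove [piiz] add [knne,gwss,srd] -> 16 lines: jtidp dnbq igjs knne gwss srd xszt evqg ksgdp dgp clt sic otc flp cgtox wln
Hunk 5: at line 11 remove [sic] add [cpfsc,zts,vqy] -> 18 lines: jtidp dnbq igjs knne gwss srd xszt evqg ksgdp dgp clt cpfsc zts vqy otc flp cgtox wln
Hunk 6: at line 10 remove [cpfsc,zts,vqy] add [esg,unutd] -> 17 lines: jtidp dnbq igjs knne gwss srd xszt evqg ksgdp dgp clt esg unutd otc flp cgtox wln

Answer: jtidp
dnbq
igjs
knne
gwss
srd
xszt
evqg
ksgdp
dgp
clt
esg
unutd
otc
flp
cgtox
wln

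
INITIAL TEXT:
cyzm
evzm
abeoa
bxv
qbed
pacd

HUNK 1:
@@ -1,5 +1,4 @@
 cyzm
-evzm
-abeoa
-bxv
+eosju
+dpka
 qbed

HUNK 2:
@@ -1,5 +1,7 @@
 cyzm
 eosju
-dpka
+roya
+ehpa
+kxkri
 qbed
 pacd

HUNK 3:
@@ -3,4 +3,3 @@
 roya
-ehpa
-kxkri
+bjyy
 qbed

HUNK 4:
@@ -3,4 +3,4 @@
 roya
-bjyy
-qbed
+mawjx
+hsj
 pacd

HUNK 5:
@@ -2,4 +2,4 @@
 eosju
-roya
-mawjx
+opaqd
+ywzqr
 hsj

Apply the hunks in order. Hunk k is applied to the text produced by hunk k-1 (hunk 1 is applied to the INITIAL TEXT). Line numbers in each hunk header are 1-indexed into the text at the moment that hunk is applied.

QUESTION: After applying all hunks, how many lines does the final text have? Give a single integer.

Answer: 6

Derivation:
Hunk 1: at line 1 remove [evzm,abeoa,bxv] add [eosju,dpka] -> 5 lines: cyzm eosju dpka qbed pacd
Hunk 2: at line 1 remove [dpka] add [roya,ehpa,kxkri] -> 7 lines: cyzm eosju roya ehpa kxkri qbed pacd
Hunk 3: at line 3 remove [ehpa,kxkri] add [bjyy] -> 6 lines: cyzm eosju roya bjyy qbed pacd
Hunk 4: at line 3 remove [bjyy,qbed] add [mawjx,hsj] -> 6 lines: cyzm eosju roya mawjx hsj pacd
Hunk 5: at line 2 remove [roya,mawjx] add [opaqd,ywzqr] -> 6 lines: cyzm eosju opaqd ywzqr hsj pacd
Final line count: 6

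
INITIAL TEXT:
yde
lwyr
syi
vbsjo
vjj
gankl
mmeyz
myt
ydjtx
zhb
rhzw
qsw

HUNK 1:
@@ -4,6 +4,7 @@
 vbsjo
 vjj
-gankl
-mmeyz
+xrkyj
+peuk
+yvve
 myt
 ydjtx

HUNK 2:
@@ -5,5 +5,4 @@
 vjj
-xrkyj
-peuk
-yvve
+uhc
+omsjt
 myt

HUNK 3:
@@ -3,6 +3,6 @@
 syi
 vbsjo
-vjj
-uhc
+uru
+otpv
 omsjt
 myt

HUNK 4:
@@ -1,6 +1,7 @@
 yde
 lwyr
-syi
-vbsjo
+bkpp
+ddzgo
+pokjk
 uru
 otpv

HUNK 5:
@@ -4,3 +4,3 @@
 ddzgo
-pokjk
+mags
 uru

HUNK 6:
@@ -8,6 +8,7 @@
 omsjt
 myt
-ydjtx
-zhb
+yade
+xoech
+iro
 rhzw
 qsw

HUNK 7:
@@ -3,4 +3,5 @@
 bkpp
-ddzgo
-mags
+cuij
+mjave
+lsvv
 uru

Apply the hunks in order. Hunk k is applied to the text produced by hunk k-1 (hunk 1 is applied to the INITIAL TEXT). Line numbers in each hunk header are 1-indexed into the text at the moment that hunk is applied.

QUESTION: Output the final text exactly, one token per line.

Hunk 1: at line 4 remove [gankl,mmeyz] add [xrkyj,peuk,yvve] -> 13 lines: yde lwyr syi vbsjo vjj xrkyj peuk yvve myt ydjtx zhb rhzw qsw
Hunk 2: at line 5 remove [xrkyj,peuk,yvve] add [uhc,omsjt] -> 12 lines: yde lwyr syi vbsjo vjj uhc omsjt myt ydjtx zhb rhzw qsw
Hunk 3: at line 3 remove [vjj,uhc] add [uru,otpv] -> 12 lines: yde lwyr syi vbsjo uru otpv omsjt myt ydjtx zhb rhzw qsw
Hunk 4: at line 1 remove [syi,vbsjo] add [bkpp,ddzgo,pokjk] -> 13 lines: yde lwyr bkpp ddzgo pokjk uru otpv omsjt myt ydjtx zhb rhzw qsw
Hunk 5: at line 4 remove [pokjk] add [mags] -> 13 lines: yde lwyr bkpp ddzgo mags uru otpv omsjt myt ydjtx zhb rhzw qsw
Hunk 6: at line 8 remove [ydjtx,zhb] add [yade,xoech,iro] -> 14 lines: yde lwyr bkpp ddzgo mags uru otpv omsjt myt yade xoech iro rhzw qsw
Hunk 7: at line 3 remove [ddzgo,mags] add [cuij,mjave,lsvv] -> 15 lines: yde lwyr bkpp cuij mjave lsvv uru otpv omsjt myt yade xoech iro rhzw qsw

Answer: yde
lwyr
bkpp
cuij
mjave
lsvv
uru
otpv
omsjt
myt
yade
xoech
iro
rhzw
qsw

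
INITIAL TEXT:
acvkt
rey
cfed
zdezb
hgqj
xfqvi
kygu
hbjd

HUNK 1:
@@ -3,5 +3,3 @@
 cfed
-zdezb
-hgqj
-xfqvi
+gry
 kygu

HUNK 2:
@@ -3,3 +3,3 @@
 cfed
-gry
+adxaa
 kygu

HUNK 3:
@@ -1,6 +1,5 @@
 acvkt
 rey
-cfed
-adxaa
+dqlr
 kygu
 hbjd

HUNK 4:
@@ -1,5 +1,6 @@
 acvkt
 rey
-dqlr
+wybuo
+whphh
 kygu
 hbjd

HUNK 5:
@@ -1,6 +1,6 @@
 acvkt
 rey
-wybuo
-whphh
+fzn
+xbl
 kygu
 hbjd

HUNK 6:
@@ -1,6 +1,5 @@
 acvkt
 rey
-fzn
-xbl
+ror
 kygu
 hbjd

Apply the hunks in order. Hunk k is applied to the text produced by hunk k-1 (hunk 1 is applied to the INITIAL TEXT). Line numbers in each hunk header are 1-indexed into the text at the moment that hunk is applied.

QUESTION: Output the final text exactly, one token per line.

Hunk 1: at line 3 remove [zdezb,hgqj,xfqvi] add [gry] -> 6 lines: acvkt rey cfed gry kygu hbjd
Hunk 2: at line 3 remove [gry] add [adxaa] -> 6 lines: acvkt rey cfed adxaa kygu hbjd
Hunk 3: at line 1 remove [cfed,adxaa] add [dqlr] -> 5 lines: acvkt rey dqlr kygu hbjd
Hunk 4: at line 1 remove [dqlr] add [wybuo,whphh] -> 6 lines: acvkt rey wybuo whphh kygu hbjd
Hunk 5: at line 1 remove [wybuo,whphh] add [fzn,xbl] -> 6 lines: acvkt rey fzn xbl kygu hbjd
Hunk 6: at line 1 remove [fzn,xbl] add [ror] -> 5 lines: acvkt rey ror kygu hbjd

Answer: acvkt
rey
ror
kygu
hbjd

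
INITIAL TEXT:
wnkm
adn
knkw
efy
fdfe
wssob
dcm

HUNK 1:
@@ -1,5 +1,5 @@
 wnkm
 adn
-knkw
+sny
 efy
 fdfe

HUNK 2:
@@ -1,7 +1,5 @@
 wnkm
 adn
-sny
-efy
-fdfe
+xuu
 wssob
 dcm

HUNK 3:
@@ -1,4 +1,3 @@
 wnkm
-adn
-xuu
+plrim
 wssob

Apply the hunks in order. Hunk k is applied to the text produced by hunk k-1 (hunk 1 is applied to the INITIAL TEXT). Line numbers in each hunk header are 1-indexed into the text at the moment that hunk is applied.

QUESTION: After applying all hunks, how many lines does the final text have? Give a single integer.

Answer: 4

Derivation:
Hunk 1: at line 1 remove [knkw] add [sny] -> 7 lines: wnkm adn sny efy fdfe wssob dcm
Hunk 2: at line 1 remove [sny,efy,fdfe] add [xuu] -> 5 lines: wnkm adn xuu wssob dcm
Hunk 3: at line 1 remove [adn,xuu] add [plrim] -> 4 lines: wnkm plrim wssob dcm
Final line count: 4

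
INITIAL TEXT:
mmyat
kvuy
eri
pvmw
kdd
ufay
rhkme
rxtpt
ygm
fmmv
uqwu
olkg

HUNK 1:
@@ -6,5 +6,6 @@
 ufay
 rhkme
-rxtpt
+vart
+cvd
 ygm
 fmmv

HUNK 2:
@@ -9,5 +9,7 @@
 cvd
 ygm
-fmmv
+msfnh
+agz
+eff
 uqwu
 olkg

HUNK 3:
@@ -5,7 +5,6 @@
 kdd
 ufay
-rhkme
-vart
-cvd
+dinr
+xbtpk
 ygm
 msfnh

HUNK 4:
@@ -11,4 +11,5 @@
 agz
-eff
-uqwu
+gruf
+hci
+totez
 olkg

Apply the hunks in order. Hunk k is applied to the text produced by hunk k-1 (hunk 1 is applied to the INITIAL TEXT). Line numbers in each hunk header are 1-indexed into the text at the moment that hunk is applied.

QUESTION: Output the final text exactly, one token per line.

Hunk 1: at line 6 remove [rxtpt] add [vart,cvd] -> 13 lines: mmyat kvuy eri pvmw kdd ufay rhkme vart cvd ygm fmmv uqwu olkg
Hunk 2: at line 9 remove [fmmv] add [msfnh,agz,eff] -> 15 lines: mmyat kvuy eri pvmw kdd ufay rhkme vart cvd ygm msfnh agz eff uqwu olkg
Hunk 3: at line 5 remove [rhkme,vart,cvd] add [dinr,xbtpk] -> 14 lines: mmyat kvuy eri pvmw kdd ufay dinr xbtpk ygm msfnh agz eff uqwu olkg
Hunk 4: at line 11 remove [eff,uqwu] add [gruf,hci,totez] -> 15 lines: mmyat kvuy eri pvmw kdd ufay dinr xbtpk ygm msfnh agz gruf hci totez olkg

Answer: mmyat
kvuy
eri
pvmw
kdd
ufay
dinr
xbtpk
ygm
msfnh
agz
gruf
hci
totez
olkg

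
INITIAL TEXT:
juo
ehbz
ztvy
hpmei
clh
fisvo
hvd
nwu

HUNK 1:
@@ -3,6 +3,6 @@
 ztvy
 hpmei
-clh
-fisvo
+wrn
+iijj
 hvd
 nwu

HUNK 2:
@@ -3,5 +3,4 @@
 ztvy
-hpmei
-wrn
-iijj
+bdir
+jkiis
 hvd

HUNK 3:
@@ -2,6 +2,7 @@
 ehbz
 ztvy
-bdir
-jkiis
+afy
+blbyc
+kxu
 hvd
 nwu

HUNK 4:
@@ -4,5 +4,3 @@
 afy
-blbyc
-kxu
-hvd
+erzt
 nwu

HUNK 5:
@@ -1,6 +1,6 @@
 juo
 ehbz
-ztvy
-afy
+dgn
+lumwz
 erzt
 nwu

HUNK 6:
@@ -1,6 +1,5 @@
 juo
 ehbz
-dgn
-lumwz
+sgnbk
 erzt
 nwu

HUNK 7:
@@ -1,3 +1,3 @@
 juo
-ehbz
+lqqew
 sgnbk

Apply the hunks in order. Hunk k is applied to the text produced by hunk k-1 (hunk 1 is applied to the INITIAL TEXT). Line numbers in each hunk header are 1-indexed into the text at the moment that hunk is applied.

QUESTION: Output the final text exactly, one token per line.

Answer: juo
lqqew
sgnbk
erzt
nwu

Derivation:
Hunk 1: at line 3 remove [clh,fisvo] add [wrn,iijj] -> 8 lines: juo ehbz ztvy hpmei wrn iijj hvd nwu
Hunk 2: at line 3 remove [hpmei,wrn,iijj] add [bdir,jkiis] -> 7 lines: juo ehbz ztvy bdir jkiis hvd nwu
Hunk 3: at line 2 remove [bdir,jkiis] add [afy,blbyc,kxu] -> 8 lines: juo ehbz ztvy afy blbyc kxu hvd nwu
Hunk 4: at line 4 remove [blbyc,kxu,hvd] add [erzt] -> 6 lines: juo ehbz ztvy afy erzt nwu
Hunk 5: at line 1 remove [ztvy,afy] add [dgn,lumwz] -> 6 lines: juo ehbz dgn lumwz erzt nwu
Hunk 6: at line 1 remove [dgn,lumwz] add [sgnbk] -> 5 lines: juo ehbz sgnbk erzt nwu
Hunk 7: at line 1 remove [ehbz] add [lqqew] -> 5 lines: juo lqqew sgnbk erzt nwu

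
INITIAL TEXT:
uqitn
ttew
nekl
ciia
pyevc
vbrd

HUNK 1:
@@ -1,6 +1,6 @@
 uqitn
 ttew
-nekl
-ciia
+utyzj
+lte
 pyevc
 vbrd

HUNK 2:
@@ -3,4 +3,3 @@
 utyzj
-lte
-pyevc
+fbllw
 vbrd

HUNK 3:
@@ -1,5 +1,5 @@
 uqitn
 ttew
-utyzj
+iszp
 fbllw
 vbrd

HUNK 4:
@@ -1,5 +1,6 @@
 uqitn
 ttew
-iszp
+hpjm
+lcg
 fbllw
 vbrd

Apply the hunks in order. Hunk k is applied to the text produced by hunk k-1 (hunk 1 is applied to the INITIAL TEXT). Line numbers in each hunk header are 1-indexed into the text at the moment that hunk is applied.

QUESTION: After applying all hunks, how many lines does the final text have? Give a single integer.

Hunk 1: at line 1 remove [nekl,ciia] add [utyzj,lte] -> 6 lines: uqitn ttew utyzj lte pyevc vbrd
Hunk 2: at line 3 remove [lte,pyevc] add [fbllw] -> 5 lines: uqitn ttew utyzj fbllw vbrd
Hunk 3: at line 1 remove [utyzj] add [iszp] -> 5 lines: uqitn ttew iszp fbllw vbrd
Hunk 4: at line 1 remove [iszp] add [hpjm,lcg] -> 6 lines: uqitn ttew hpjm lcg fbllw vbrd
Final line count: 6

Answer: 6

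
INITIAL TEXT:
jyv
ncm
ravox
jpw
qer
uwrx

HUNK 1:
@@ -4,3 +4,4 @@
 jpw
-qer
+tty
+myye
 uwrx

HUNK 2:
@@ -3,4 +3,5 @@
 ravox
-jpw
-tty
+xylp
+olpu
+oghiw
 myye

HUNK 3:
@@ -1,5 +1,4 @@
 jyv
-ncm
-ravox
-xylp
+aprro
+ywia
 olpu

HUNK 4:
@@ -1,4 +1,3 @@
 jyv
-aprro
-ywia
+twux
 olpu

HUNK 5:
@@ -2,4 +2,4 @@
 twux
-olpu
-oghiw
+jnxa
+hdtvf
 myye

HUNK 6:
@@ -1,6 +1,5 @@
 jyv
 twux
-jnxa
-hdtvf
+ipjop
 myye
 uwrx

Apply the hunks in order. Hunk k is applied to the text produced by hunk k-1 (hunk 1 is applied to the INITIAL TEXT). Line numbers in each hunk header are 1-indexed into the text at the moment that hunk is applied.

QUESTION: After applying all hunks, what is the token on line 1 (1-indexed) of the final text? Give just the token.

Answer: jyv

Derivation:
Hunk 1: at line 4 remove [qer] add [tty,myye] -> 7 lines: jyv ncm ravox jpw tty myye uwrx
Hunk 2: at line 3 remove [jpw,tty] add [xylp,olpu,oghiw] -> 8 lines: jyv ncm ravox xylp olpu oghiw myye uwrx
Hunk 3: at line 1 remove [ncm,ravox,xylp] add [aprro,ywia] -> 7 lines: jyv aprro ywia olpu oghiw myye uwrx
Hunk 4: at line 1 remove [aprro,ywia] add [twux] -> 6 lines: jyv twux olpu oghiw myye uwrx
Hunk 5: at line 2 remove [olpu,oghiw] add [jnxa,hdtvf] -> 6 lines: jyv twux jnxa hdtvf myye uwrx
Hunk 6: at line 1 remove [jnxa,hdtvf] add [ipjop] -> 5 lines: jyv twux ipjop myye uwrx
Final line 1: jyv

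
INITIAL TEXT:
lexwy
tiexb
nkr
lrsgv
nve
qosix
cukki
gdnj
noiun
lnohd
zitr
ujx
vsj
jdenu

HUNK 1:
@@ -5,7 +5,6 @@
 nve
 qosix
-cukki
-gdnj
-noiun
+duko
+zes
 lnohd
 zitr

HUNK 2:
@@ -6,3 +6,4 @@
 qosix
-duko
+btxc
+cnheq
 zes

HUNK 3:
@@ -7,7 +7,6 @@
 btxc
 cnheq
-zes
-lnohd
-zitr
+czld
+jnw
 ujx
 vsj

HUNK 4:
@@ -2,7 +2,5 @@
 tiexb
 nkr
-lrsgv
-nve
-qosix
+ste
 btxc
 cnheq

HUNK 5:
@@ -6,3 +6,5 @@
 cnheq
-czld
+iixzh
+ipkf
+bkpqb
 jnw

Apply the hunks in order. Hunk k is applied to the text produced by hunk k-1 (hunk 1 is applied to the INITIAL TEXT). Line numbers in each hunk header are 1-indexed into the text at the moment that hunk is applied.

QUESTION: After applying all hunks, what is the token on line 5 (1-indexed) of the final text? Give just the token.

Answer: btxc

Derivation:
Hunk 1: at line 5 remove [cukki,gdnj,noiun] add [duko,zes] -> 13 lines: lexwy tiexb nkr lrsgv nve qosix duko zes lnohd zitr ujx vsj jdenu
Hunk 2: at line 6 remove [duko] add [btxc,cnheq] -> 14 lines: lexwy tiexb nkr lrsgv nve qosix btxc cnheq zes lnohd zitr ujx vsj jdenu
Hunk 3: at line 7 remove [zes,lnohd,zitr] add [czld,jnw] -> 13 lines: lexwy tiexb nkr lrsgv nve qosix btxc cnheq czld jnw ujx vsj jdenu
Hunk 4: at line 2 remove [lrsgv,nve,qosix] add [ste] -> 11 lines: lexwy tiexb nkr ste btxc cnheq czld jnw ujx vsj jdenu
Hunk 5: at line 6 remove [czld] add [iixzh,ipkf,bkpqb] -> 13 lines: lexwy tiexb nkr ste btxc cnheq iixzh ipkf bkpqb jnw ujx vsj jdenu
Final line 5: btxc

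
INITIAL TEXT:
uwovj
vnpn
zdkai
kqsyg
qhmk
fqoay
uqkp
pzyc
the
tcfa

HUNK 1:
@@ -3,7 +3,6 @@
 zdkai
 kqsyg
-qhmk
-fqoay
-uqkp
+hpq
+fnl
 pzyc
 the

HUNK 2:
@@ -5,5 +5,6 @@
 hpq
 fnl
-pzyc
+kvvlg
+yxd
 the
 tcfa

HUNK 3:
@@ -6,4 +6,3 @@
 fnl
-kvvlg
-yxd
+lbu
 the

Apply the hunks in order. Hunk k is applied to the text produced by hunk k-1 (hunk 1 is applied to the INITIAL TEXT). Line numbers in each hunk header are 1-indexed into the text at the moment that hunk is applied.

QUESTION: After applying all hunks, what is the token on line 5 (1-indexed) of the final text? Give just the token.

Hunk 1: at line 3 remove [qhmk,fqoay,uqkp] add [hpq,fnl] -> 9 lines: uwovj vnpn zdkai kqsyg hpq fnl pzyc the tcfa
Hunk 2: at line 5 remove [pzyc] add [kvvlg,yxd] -> 10 lines: uwovj vnpn zdkai kqsyg hpq fnl kvvlg yxd the tcfa
Hunk 3: at line 6 remove [kvvlg,yxd] add [lbu] -> 9 lines: uwovj vnpn zdkai kqsyg hpq fnl lbu the tcfa
Final line 5: hpq

Answer: hpq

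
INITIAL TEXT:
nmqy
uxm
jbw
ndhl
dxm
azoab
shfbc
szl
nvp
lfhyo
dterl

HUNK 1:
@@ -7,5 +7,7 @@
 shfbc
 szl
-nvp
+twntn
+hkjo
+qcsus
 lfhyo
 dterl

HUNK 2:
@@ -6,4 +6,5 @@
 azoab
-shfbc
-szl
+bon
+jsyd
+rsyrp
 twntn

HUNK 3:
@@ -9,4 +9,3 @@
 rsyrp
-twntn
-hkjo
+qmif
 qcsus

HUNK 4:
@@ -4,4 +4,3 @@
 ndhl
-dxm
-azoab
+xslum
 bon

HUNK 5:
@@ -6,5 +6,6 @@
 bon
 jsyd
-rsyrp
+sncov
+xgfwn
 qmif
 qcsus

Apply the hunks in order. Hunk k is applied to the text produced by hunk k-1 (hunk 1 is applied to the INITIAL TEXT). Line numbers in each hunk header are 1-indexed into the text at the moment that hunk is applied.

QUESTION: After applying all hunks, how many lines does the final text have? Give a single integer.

Answer: 13

Derivation:
Hunk 1: at line 7 remove [nvp] add [twntn,hkjo,qcsus] -> 13 lines: nmqy uxm jbw ndhl dxm azoab shfbc szl twntn hkjo qcsus lfhyo dterl
Hunk 2: at line 6 remove [shfbc,szl] add [bon,jsyd,rsyrp] -> 14 lines: nmqy uxm jbw ndhl dxm azoab bon jsyd rsyrp twntn hkjo qcsus lfhyo dterl
Hunk 3: at line 9 remove [twntn,hkjo] add [qmif] -> 13 lines: nmqy uxm jbw ndhl dxm azoab bon jsyd rsyrp qmif qcsus lfhyo dterl
Hunk 4: at line 4 remove [dxm,azoab] add [xslum] -> 12 lines: nmqy uxm jbw ndhl xslum bon jsyd rsyrp qmif qcsus lfhyo dterl
Hunk 5: at line 6 remove [rsyrp] add [sncov,xgfwn] -> 13 lines: nmqy uxm jbw ndhl xslum bon jsyd sncov xgfwn qmif qcsus lfhyo dterl
Final line count: 13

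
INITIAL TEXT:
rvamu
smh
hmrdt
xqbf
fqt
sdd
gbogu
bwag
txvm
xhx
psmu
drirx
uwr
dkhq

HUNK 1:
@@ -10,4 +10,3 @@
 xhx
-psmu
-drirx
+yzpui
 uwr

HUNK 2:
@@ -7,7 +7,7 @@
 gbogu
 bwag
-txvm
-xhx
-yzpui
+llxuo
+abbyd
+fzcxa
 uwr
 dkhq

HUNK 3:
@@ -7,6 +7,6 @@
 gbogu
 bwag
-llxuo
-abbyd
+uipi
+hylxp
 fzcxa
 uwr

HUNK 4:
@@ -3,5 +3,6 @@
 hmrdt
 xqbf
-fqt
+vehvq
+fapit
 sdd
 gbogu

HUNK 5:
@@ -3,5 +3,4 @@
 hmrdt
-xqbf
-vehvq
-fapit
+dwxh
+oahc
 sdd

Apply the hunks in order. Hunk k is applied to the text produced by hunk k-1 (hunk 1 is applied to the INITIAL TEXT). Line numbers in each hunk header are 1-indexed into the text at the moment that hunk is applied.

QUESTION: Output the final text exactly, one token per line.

Answer: rvamu
smh
hmrdt
dwxh
oahc
sdd
gbogu
bwag
uipi
hylxp
fzcxa
uwr
dkhq

Derivation:
Hunk 1: at line 10 remove [psmu,drirx] add [yzpui] -> 13 lines: rvamu smh hmrdt xqbf fqt sdd gbogu bwag txvm xhx yzpui uwr dkhq
Hunk 2: at line 7 remove [txvm,xhx,yzpui] add [llxuo,abbyd,fzcxa] -> 13 lines: rvamu smh hmrdt xqbf fqt sdd gbogu bwag llxuo abbyd fzcxa uwr dkhq
Hunk 3: at line 7 remove [llxuo,abbyd] add [uipi,hylxp] -> 13 lines: rvamu smh hmrdt xqbf fqt sdd gbogu bwag uipi hylxp fzcxa uwr dkhq
Hunk 4: at line 3 remove [fqt] add [vehvq,fapit] -> 14 lines: rvamu smh hmrdt xqbf vehvq fapit sdd gbogu bwag uipi hylxp fzcxa uwr dkhq
Hunk 5: at line 3 remove [xqbf,vehvq,fapit] add [dwxh,oahc] -> 13 lines: rvamu smh hmrdt dwxh oahc sdd gbogu bwag uipi hylxp fzcxa uwr dkhq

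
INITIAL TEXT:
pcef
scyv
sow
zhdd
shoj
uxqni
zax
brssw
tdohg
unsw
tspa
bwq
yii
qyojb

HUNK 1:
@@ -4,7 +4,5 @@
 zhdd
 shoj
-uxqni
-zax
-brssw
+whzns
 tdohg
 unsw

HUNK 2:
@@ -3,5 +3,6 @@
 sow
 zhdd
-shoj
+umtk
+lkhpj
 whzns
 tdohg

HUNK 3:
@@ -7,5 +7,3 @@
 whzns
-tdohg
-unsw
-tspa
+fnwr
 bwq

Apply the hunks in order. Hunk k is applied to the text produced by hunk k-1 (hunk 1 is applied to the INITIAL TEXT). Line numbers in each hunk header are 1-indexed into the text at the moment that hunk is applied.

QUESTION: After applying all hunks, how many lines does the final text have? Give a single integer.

Answer: 11

Derivation:
Hunk 1: at line 4 remove [uxqni,zax,brssw] add [whzns] -> 12 lines: pcef scyv sow zhdd shoj whzns tdohg unsw tspa bwq yii qyojb
Hunk 2: at line 3 remove [shoj] add [umtk,lkhpj] -> 13 lines: pcef scyv sow zhdd umtk lkhpj whzns tdohg unsw tspa bwq yii qyojb
Hunk 3: at line 7 remove [tdohg,unsw,tspa] add [fnwr] -> 11 lines: pcef scyv sow zhdd umtk lkhpj whzns fnwr bwq yii qyojb
Final line count: 11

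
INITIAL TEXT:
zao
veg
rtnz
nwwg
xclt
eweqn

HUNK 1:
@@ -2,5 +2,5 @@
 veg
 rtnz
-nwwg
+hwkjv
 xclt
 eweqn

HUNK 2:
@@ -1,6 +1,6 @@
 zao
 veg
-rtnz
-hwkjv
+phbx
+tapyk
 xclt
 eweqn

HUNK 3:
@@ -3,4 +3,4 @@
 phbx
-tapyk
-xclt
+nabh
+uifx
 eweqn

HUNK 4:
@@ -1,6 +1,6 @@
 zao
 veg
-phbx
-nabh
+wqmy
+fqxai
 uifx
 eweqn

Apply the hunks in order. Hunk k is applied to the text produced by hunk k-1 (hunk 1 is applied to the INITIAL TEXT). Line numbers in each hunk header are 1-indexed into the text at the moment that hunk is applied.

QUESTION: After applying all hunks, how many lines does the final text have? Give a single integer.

Hunk 1: at line 2 remove [nwwg] add [hwkjv] -> 6 lines: zao veg rtnz hwkjv xclt eweqn
Hunk 2: at line 1 remove [rtnz,hwkjv] add [phbx,tapyk] -> 6 lines: zao veg phbx tapyk xclt eweqn
Hunk 3: at line 3 remove [tapyk,xclt] add [nabh,uifx] -> 6 lines: zao veg phbx nabh uifx eweqn
Hunk 4: at line 1 remove [phbx,nabh] add [wqmy,fqxai] -> 6 lines: zao veg wqmy fqxai uifx eweqn
Final line count: 6

Answer: 6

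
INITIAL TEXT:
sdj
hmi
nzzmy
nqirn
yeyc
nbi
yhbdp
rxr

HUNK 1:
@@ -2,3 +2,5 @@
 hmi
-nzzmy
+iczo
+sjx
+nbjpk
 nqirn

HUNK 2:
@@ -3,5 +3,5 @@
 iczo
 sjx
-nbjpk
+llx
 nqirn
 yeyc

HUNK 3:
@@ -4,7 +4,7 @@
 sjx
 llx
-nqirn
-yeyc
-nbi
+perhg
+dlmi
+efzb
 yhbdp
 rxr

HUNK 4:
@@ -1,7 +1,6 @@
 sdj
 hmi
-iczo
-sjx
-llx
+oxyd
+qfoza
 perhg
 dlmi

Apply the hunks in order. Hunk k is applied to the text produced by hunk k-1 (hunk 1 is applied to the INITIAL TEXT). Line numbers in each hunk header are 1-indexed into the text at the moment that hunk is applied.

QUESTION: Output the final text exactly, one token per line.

Answer: sdj
hmi
oxyd
qfoza
perhg
dlmi
efzb
yhbdp
rxr

Derivation:
Hunk 1: at line 2 remove [nzzmy] add [iczo,sjx,nbjpk] -> 10 lines: sdj hmi iczo sjx nbjpk nqirn yeyc nbi yhbdp rxr
Hunk 2: at line 3 remove [nbjpk] add [llx] -> 10 lines: sdj hmi iczo sjx llx nqirn yeyc nbi yhbdp rxr
Hunk 3: at line 4 remove [nqirn,yeyc,nbi] add [perhg,dlmi,efzb] -> 10 lines: sdj hmi iczo sjx llx perhg dlmi efzb yhbdp rxr
Hunk 4: at line 1 remove [iczo,sjx,llx] add [oxyd,qfoza] -> 9 lines: sdj hmi oxyd qfoza perhg dlmi efzb yhbdp rxr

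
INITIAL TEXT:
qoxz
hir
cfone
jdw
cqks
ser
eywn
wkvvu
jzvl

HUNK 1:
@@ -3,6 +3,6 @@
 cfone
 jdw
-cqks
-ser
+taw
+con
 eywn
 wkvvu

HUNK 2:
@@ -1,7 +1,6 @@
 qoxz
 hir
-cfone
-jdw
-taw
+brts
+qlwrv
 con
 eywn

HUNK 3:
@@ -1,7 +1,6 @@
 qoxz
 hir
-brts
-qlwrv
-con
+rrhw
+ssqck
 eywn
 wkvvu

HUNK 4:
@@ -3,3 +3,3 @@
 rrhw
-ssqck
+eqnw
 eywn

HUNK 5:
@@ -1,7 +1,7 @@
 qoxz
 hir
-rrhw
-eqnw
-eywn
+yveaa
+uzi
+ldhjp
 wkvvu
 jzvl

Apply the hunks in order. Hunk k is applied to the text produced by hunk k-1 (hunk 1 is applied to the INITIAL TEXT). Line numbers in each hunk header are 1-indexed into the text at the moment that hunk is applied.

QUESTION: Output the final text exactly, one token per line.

Answer: qoxz
hir
yveaa
uzi
ldhjp
wkvvu
jzvl

Derivation:
Hunk 1: at line 3 remove [cqks,ser] add [taw,con] -> 9 lines: qoxz hir cfone jdw taw con eywn wkvvu jzvl
Hunk 2: at line 1 remove [cfone,jdw,taw] add [brts,qlwrv] -> 8 lines: qoxz hir brts qlwrv con eywn wkvvu jzvl
Hunk 3: at line 1 remove [brts,qlwrv,con] add [rrhw,ssqck] -> 7 lines: qoxz hir rrhw ssqck eywn wkvvu jzvl
Hunk 4: at line 3 remove [ssqck] add [eqnw] -> 7 lines: qoxz hir rrhw eqnw eywn wkvvu jzvl
Hunk 5: at line 1 remove [rrhw,eqnw,eywn] add [yveaa,uzi,ldhjp] -> 7 lines: qoxz hir yveaa uzi ldhjp wkvvu jzvl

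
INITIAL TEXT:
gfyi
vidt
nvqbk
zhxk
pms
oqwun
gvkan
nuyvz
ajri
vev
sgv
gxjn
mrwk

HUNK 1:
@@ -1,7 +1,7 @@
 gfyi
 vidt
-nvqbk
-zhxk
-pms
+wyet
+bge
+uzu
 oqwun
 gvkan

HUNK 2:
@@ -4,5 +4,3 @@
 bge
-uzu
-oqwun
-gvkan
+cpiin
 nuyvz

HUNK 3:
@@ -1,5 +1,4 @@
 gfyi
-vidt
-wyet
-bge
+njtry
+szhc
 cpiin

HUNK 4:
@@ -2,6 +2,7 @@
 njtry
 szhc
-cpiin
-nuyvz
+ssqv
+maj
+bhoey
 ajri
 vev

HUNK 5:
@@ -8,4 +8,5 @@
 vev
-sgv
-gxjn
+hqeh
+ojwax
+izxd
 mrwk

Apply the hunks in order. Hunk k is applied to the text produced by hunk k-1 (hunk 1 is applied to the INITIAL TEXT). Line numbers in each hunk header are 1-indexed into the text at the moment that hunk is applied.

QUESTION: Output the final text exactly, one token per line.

Answer: gfyi
njtry
szhc
ssqv
maj
bhoey
ajri
vev
hqeh
ojwax
izxd
mrwk

Derivation:
Hunk 1: at line 1 remove [nvqbk,zhxk,pms] add [wyet,bge,uzu] -> 13 lines: gfyi vidt wyet bge uzu oqwun gvkan nuyvz ajri vev sgv gxjn mrwk
Hunk 2: at line 4 remove [uzu,oqwun,gvkan] add [cpiin] -> 11 lines: gfyi vidt wyet bge cpiin nuyvz ajri vev sgv gxjn mrwk
Hunk 3: at line 1 remove [vidt,wyet,bge] add [njtry,szhc] -> 10 lines: gfyi njtry szhc cpiin nuyvz ajri vev sgv gxjn mrwk
Hunk 4: at line 2 remove [cpiin,nuyvz] add [ssqv,maj,bhoey] -> 11 lines: gfyi njtry szhc ssqv maj bhoey ajri vev sgv gxjn mrwk
Hunk 5: at line 8 remove [sgv,gxjn] add [hqeh,ojwax,izxd] -> 12 lines: gfyi njtry szhc ssqv maj bhoey ajri vev hqeh ojwax izxd mrwk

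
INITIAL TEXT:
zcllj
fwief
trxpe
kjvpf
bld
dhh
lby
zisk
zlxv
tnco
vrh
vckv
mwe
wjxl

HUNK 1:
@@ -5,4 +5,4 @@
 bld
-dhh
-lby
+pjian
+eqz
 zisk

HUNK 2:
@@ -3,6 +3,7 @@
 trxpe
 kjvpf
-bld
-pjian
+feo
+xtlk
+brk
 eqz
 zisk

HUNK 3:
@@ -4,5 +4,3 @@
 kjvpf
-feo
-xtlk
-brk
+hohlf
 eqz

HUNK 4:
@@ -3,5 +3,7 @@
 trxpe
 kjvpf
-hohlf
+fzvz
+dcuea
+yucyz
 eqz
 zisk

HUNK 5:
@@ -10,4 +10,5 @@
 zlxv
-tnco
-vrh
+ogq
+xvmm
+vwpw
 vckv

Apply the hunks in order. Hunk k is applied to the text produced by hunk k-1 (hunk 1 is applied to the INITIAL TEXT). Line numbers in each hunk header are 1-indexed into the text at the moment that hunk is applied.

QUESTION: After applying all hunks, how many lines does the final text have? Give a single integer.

Answer: 16

Derivation:
Hunk 1: at line 5 remove [dhh,lby] add [pjian,eqz] -> 14 lines: zcllj fwief trxpe kjvpf bld pjian eqz zisk zlxv tnco vrh vckv mwe wjxl
Hunk 2: at line 3 remove [bld,pjian] add [feo,xtlk,brk] -> 15 lines: zcllj fwief trxpe kjvpf feo xtlk brk eqz zisk zlxv tnco vrh vckv mwe wjxl
Hunk 3: at line 4 remove [feo,xtlk,brk] add [hohlf] -> 13 lines: zcllj fwief trxpe kjvpf hohlf eqz zisk zlxv tnco vrh vckv mwe wjxl
Hunk 4: at line 3 remove [hohlf] add [fzvz,dcuea,yucyz] -> 15 lines: zcllj fwief trxpe kjvpf fzvz dcuea yucyz eqz zisk zlxv tnco vrh vckv mwe wjxl
Hunk 5: at line 10 remove [tnco,vrh] add [ogq,xvmm,vwpw] -> 16 lines: zcllj fwief trxpe kjvpf fzvz dcuea yucyz eqz zisk zlxv ogq xvmm vwpw vckv mwe wjxl
Final line count: 16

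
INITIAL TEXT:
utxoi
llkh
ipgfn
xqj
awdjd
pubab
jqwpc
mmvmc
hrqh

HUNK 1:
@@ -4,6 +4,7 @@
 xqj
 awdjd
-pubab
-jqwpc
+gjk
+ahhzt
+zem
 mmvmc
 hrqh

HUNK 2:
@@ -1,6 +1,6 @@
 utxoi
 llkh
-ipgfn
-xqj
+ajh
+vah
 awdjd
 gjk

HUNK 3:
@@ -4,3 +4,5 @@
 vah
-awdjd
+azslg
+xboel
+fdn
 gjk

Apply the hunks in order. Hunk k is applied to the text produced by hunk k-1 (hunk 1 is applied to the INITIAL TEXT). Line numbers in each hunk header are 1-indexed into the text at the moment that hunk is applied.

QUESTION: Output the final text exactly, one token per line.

Hunk 1: at line 4 remove [pubab,jqwpc] add [gjk,ahhzt,zem] -> 10 lines: utxoi llkh ipgfn xqj awdjd gjk ahhzt zem mmvmc hrqh
Hunk 2: at line 1 remove [ipgfn,xqj] add [ajh,vah] -> 10 lines: utxoi llkh ajh vah awdjd gjk ahhzt zem mmvmc hrqh
Hunk 3: at line 4 remove [awdjd] add [azslg,xboel,fdn] -> 12 lines: utxoi llkh ajh vah azslg xboel fdn gjk ahhzt zem mmvmc hrqh

Answer: utxoi
llkh
ajh
vah
azslg
xboel
fdn
gjk
ahhzt
zem
mmvmc
hrqh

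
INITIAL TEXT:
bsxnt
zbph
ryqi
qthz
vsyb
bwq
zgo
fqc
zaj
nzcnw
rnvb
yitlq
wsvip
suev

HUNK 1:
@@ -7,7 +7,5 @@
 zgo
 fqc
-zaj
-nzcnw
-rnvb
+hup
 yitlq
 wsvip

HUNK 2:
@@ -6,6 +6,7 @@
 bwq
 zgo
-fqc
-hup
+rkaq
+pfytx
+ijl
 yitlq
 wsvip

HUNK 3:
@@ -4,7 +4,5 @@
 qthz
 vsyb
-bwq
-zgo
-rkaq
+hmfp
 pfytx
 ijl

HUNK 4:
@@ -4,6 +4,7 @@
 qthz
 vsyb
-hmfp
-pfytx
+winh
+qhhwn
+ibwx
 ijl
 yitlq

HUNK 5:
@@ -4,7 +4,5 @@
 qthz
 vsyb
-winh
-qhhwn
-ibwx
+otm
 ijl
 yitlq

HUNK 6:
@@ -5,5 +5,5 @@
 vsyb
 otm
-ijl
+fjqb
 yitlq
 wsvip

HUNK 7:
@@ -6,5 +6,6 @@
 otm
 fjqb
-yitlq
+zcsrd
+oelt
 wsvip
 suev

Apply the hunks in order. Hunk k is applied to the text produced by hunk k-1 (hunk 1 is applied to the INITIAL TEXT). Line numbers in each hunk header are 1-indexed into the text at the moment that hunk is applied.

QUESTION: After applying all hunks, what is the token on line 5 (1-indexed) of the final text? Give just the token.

Hunk 1: at line 7 remove [zaj,nzcnw,rnvb] add [hup] -> 12 lines: bsxnt zbph ryqi qthz vsyb bwq zgo fqc hup yitlq wsvip suev
Hunk 2: at line 6 remove [fqc,hup] add [rkaq,pfytx,ijl] -> 13 lines: bsxnt zbph ryqi qthz vsyb bwq zgo rkaq pfytx ijl yitlq wsvip suev
Hunk 3: at line 4 remove [bwq,zgo,rkaq] add [hmfp] -> 11 lines: bsxnt zbph ryqi qthz vsyb hmfp pfytx ijl yitlq wsvip suev
Hunk 4: at line 4 remove [hmfp,pfytx] add [winh,qhhwn,ibwx] -> 12 lines: bsxnt zbph ryqi qthz vsyb winh qhhwn ibwx ijl yitlq wsvip suev
Hunk 5: at line 4 remove [winh,qhhwn,ibwx] add [otm] -> 10 lines: bsxnt zbph ryqi qthz vsyb otm ijl yitlq wsvip suev
Hunk 6: at line 5 remove [ijl] add [fjqb] -> 10 lines: bsxnt zbph ryqi qthz vsyb otm fjqb yitlq wsvip suev
Hunk 7: at line 6 remove [yitlq] add [zcsrd,oelt] -> 11 lines: bsxnt zbph ryqi qthz vsyb otm fjqb zcsrd oelt wsvip suev
Final line 5: vsyb

Answer: vsyb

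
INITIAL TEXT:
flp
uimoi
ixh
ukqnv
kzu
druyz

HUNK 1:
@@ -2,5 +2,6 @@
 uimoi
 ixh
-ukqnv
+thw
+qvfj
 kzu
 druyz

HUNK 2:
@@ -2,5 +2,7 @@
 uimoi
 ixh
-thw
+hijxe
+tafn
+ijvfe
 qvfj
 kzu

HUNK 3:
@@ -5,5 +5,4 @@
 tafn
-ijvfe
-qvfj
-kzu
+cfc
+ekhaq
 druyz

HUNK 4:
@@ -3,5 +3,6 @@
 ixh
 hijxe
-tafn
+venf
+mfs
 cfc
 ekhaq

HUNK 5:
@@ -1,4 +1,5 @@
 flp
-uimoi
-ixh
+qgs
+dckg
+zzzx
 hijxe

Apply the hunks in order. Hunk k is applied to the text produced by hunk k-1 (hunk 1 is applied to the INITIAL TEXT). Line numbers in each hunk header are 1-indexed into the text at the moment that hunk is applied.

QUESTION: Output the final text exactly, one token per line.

Hunk 1: at line 2 remove [ukqnv] add [thw,qvfj] -> 7 lines: flp uimoi ixh thw qvfj kzu druyz
Hunk 2: at line 2 remove [thw] add [hijxe,tafn,ijvfe] -> 9 lines: flp uimoi ixh hijxe tafn ijvfe qvfj kzu druyz
Hunk 3: at line 5 remove [ijvfe,qvfj,kzu] add [cfc,ekhaq] -> 8 lines: flp uimoi ixh hijxe tafn cfc ekhaq druyz
Hunk 4: at line 3 remove [tafn] add [venf,mfs] -> 9 lines: flp uimoi ixh hijxe venf mfs cfc ekhaq druyz
Hunk 5: at line 1 remove [uimoi,ixh] add [qgs,dckg,zzzx] -> 10 lines: flp qgs dckg zzzx hijxe venf mfs cfc ekhaq druyz

Answer: flp
qgs
dckg
zzzx
hijxe
venf
mfs
cfc
ekhaq
druyz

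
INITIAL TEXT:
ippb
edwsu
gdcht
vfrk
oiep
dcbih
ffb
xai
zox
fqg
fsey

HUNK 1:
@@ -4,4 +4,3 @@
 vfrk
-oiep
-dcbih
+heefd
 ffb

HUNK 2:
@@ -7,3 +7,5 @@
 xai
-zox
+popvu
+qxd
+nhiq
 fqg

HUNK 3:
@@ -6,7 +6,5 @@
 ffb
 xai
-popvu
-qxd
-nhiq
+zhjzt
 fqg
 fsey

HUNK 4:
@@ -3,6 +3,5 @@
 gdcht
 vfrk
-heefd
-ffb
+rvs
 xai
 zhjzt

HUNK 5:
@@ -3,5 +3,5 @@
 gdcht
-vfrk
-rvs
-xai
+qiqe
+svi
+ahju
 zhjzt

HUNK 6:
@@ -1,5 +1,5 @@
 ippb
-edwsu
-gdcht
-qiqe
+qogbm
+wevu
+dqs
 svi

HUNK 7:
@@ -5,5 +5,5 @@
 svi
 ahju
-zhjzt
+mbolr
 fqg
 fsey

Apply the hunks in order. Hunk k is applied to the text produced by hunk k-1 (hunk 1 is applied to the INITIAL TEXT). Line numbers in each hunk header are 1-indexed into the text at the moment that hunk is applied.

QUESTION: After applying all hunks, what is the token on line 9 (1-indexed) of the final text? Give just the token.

Hunk 1: at line 4 remove [oiep,dcbih] add [heefd] -> 10 lines: ippb edwsu gdcht vfrk heefd ffb xai zox fqg fsey
Hunk 2: at line 7 remove [zox] add [popvu,qxd,nhiq] -> 12 lines: ippb edwsu gdcht vfrk heefd ffb xai popvu qxd nhiq fqg fsey
Hunk 3: at line 6 remove [popvu,qxd,nhiq] add [zhjzt] -> 10 lines: ippb edwsu gdcht vfrk heefd ffb xai zhjzt fqg fsey
Hunk 4: at line 3 remove [heefd,ffb] add [rvs] -> 9 lines: ippb edwsu gdcht vfrk rvs xai zhjzt fqg fsey
Hunk 5: at line 3 remove [vfrk,rvs,xai] add [qiqe,svi,ahju] -> 9 lines: ippb edwsu gdcht qiqe svi ahju zhjzt fqg fsey
Hunk 6: at line 1 remove [edwsu,gdcht,qiqe] add [qogbm,wevu,dqs] -> 9 lines: ippb qogbm wevu dqs svi ahju zhjzt fqg fsey
Hunk 7: at line 5 remove [zhjzt] add [mbolr] -> 9 lines: ippb qogbm wevu dqs svi ahju mbolr fqg fsey
Final line 9: fsey

Answer: fsey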